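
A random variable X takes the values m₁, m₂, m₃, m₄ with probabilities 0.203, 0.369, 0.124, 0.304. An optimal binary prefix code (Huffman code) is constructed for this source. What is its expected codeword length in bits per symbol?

Repeatedly combine the two least-probable nodes; the expected code length is the sum of the merged weights.
merge 31/250 + 203/1000 → 327/1000
merge 38/125 + 327/1000 → 631/1000
merge 369/1000 + 631/1000 → 1
L = 327/1000 + 631/1000 + 1 = 979/500 = 1.958 bits/symbol.

1.958 bits/symbol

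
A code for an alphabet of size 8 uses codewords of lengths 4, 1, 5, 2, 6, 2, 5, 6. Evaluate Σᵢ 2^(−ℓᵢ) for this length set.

With common denominator 2^6 = 64: Σ 2^(−ℓᵢ) = 4/64 + 32/64 + 2/64 + 16/64 + 1/64 + 16/64 + 2/64 + 1/64 = 74/64 = 1.15625.

1.15625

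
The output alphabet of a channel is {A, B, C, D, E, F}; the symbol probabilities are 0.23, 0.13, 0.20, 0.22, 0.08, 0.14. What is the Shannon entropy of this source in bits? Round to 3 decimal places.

H = −Σ pᵢ log₂ pᵢ.
−0.23·log₂(0.23) = 0.4877
−0.13·log₂(0.13) = 0.3826
−0.20·log₂(0.20) = 0.4644
−0.22·log₂(0.22) = 0.4806
−0.08·log₂(0.08) = 0.2915
−0.14·log₂(0.14) = 0.3971
Sum ≈ 2.5039 → 2.504 bits.

2.504 bits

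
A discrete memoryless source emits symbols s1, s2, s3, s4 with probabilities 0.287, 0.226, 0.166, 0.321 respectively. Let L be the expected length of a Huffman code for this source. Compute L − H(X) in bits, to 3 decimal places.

0.042 bits

Entropy H = −Σ p log₂ p ≈ 1.9581 bits.
Huffman merges: 83/500+113/500→49/125; 287/1000+321/1000→76/125; 49/125+76/125→1. L = 2 ≈ 2.0000.
L − H = 2.0000 − 1.9581 = 0.042 bits.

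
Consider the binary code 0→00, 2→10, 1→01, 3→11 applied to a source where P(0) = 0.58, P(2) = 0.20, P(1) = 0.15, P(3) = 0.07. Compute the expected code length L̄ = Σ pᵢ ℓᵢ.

2 bits/symbol

L̄ = Σ pᵢ·ℓᵢ = 0.58·2 + 0.20·2 + 0.15·2 + 0.07·2 = 2 bits/symbol.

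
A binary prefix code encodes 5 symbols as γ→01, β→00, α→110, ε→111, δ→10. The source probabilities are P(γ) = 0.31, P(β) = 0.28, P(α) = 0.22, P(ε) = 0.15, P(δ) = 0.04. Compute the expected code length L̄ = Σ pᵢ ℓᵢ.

L̄ = Σ pᵢ·ℓᵢ = 0.31·2 + 0.28·2 + 0.22·3 + 0.15·3 + 0.04·2 = 2.37 bits/symbol.

2.37 bits/symbol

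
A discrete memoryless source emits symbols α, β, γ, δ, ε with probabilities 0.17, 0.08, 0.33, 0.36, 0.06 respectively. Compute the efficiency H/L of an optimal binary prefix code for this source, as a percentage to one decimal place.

97.0%

Entropy H = −Σ p log₂ p ≈ 2.0281 bits.
Huffman merges: 3/50+2/25→7/50; 7/50+17/100→31/100; 31/100+33/100→16/25; 9/25+16/25→1. L = 209/100 ≈ 2.0900.
Efficiency = H/L = 2.0281/2.0900 = 97.0%.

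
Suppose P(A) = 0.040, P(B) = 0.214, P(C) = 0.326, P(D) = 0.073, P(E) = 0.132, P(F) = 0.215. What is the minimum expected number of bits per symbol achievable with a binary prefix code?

2.358 bits/symbol

Repeatedly combine the two least-probable nodes; the expected code length is the sum of the merged weights.
merge 1/25 + 73/1000 → 113/1000
merge 113/1000 + 33/250 → 49/200
merge 107/500 + 43/200 → 429/1000
merge 49/200 + 163/500 → 571/1000
merge 429/1000 + 571/1000 → 1
L = 113/1000 + 49/200 + 429/1000 + 571/1000 + 1 = 1179/500 = 2.358 bits/symbol.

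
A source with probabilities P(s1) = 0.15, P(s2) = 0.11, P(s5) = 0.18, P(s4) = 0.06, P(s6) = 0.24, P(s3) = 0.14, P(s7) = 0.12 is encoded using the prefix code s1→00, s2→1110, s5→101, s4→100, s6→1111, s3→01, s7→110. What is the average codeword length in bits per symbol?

3.06 bits/symbol

L̄ = Σ pᵢ·ℓᵢ = 0.15·2 + 0.11·4 + 0.18·3 + 0.06·3 + 0.24·4 + 0.14·2 + 0.12·3 = 3.06 bits/symbol.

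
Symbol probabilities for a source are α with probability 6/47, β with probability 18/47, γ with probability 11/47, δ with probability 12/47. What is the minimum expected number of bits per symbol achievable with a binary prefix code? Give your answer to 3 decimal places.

Repeatedly combine the two least-probable nodes; the expected code length is the sum of the merged weights.
merge 6/47 + 11/47 → 17/47
merge 12/47 + 17/47 → 29/47
merge 18/47 + 29/47 → 1
L = 17/47 + 29/47 + 1 = 93/47 ≈ 1.979 bits/symbol.

1.979 bits/symbol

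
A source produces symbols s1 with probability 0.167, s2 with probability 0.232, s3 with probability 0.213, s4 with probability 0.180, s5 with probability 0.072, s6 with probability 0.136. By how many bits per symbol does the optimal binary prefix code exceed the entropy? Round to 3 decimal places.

Entropy H = −Σ p log₂ p ≈ 2.5055 bits.
Huffman merges: 9/125+17/125→26/125; 167/1000+9/50→347/1000; 26/125+213/1000→421/1000; 29/125+347/1000→579/1000; 421/1000+579/1000→1. L = 511/200 ≈ 2.5550.
L − H = 2.5550 − 2.5055 = 0.050 bits.

0.050 bits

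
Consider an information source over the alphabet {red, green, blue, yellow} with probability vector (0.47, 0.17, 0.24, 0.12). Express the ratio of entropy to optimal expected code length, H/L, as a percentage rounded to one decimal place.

99.3%

Entropy H = −Σ p log₂ p ≈ 1.8077 bits.
Huffman merges: 3/25+17/100→29/100; 6/25+29/100→53/100; 47/100+53/100→1. L = 91/50 ≈ 1.8200.
Efficiency = H/L = 1.8077/1.8200 = 99.3%.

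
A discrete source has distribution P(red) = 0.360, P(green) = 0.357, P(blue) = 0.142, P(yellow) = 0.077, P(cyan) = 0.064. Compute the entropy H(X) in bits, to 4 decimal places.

1.9996 bits

H = −Σ pᵢ log₂ pᵢ.
−0.360·log₂(0.360) = 0.5306
−0.357·log₂(0.357) = 0.5305
−0.142·log₂(0.142) = 0.3999
−0.077·log₂(0.077) = 0.2848
−0.064·log₂(0.064) = 0.2538
Sum ≈ 1.9996 → 1.9996 bits.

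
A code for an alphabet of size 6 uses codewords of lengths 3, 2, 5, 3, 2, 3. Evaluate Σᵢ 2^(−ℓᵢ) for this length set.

0.90625

With common denominator 2^5 = 32: Σ 2^(−ℓᵢ) = 4/32 + 8/32 + 1/32 + 4/32 + 8/32 + 4/32 = 29/32 = 0.90625.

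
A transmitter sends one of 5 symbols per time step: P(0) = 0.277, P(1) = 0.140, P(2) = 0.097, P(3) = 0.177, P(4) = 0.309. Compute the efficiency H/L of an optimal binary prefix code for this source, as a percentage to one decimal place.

98.5%

Entropy H = −Σ p log₂ p ≈ 2.2023 bits.
Huffman merges: 97/1000+7/50→237/1000; 177/1000+237/1000→207/500; 277/1000+309/1000→293/500; 207/500+293/500→1. L = 2237/1000 ≈ 2.2370.
Efficiency = H/L = 2.2023/2.2370 = 98.5%.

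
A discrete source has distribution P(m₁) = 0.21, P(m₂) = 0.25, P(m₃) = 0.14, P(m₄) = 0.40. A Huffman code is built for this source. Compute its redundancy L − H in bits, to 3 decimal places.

Entropy H = −Σ p log₂ p ≈ 1.8987 bits.
Huffman merges: 7/50+21/100→7/20; 1/4+7/20→3/5; 2/5+3/5→1. L = 39/20 ≈ 1.9500.
L − H = 1.9500 − 1.8987 = 0.051 bits.

0.051 bits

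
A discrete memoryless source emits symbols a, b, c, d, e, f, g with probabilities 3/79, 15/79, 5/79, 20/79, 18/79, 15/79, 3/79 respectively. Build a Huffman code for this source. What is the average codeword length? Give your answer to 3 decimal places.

2.544 bits/symbol

Repeatedly combine the two least-probable nodes; the expected code length is the sum of the merged weights.
merge 3/79 + 3/79 → 6/79
merge 5/79 + 6/79 → 11/79
merge 11/79 + 15/79 → 26/79
merge 15/79 + 18/79 → 33/79
merge 20/79 + 26/79 → 46/79
merge 33/79 + 46/79 → 1
L = 6/79 + 11/79 + 26/79 + 33/79 + 46/79 + 1 = 201/79 ≈ 2.544 bits/symbol.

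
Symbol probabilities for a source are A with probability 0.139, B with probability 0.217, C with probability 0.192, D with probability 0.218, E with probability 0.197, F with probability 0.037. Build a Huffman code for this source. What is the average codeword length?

2.544 bits/symbol

Repeatedly combine the two least-probable nodes; the expected code length is the sum of the merged weights.
merge 37/1000 + 139/1000 → 22/125
merge 22/125 + 24/125 → 46/125
merge 197/1000 + 217/1000 → 207/500
merge 109/500 + 46/125 → 293/500
merge 207/500 + 293/500 → 1
L = 22/125 + 46/125 + 207/500 + 293/500 + 1 = 318/125 = 2.544 bits/symbol.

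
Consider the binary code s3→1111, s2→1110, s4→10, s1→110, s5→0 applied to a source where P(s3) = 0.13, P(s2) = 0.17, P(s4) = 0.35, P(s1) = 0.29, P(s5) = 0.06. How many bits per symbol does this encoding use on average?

L̄ = Σ pᵢ·ℓᵢ = 0.13·4 + 0.17·4 + 0.35·2 + 0.29·3 + 0.06·1 = 2.83 bits/symbol.

2.83 bits/symbol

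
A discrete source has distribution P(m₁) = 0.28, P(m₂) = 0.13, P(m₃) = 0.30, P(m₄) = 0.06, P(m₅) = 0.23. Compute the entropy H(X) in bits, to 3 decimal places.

H = −Σ pᵢ log₂ pᵢ.
−0.28·log₂(0.28) = 0.5142
−0.13·log₂(0.13) = 0.3826
−0.30·log₂(0.30) = 0.5211
−0.06·log₂(0.06) = 0.2435
−0.23·log₂(0.23) = 0.4877
Sum ≈ 2.1492 → 2.149 bits.

2.149 bits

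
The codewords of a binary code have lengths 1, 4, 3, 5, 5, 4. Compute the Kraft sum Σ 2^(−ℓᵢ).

0.8125

With common denominator 2^5 = 32: Σ 2^(−ℓᵢ) = 16/32 + 2/32 + 4/32 + 1/32 + 1/32 + 2/32 = 26/32 = 0.8125.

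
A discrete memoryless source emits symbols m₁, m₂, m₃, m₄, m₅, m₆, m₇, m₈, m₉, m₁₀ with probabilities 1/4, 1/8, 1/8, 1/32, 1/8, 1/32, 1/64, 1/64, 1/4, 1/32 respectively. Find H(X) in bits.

2.78125 bits

Each probability is a power of 1/2, so log₂(1/p) is an integer.
H = Σ p·log₂(1/p) = 1/4·2 + 1/8·3 + 1/8·3 + 1/32·5 + 1/8·3 + 1/32·5 + 1/64·6 + 1/64·6 + 1/4·2 + 1/32·5 = 2.78125 bits.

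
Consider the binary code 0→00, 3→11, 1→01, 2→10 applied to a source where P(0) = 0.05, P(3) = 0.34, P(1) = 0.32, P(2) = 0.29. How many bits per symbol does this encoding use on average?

L̄ = Σ pᵢ·ℓᵢ = 0.05·2 + 0.34·2 + 0.32·2 + 0.29·2 = 2 bits/symbol.

2 bits/symbol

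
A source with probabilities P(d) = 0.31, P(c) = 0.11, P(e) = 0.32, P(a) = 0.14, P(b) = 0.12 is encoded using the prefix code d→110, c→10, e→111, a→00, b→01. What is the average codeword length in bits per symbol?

L̄ = Σ pᵢ·ℓᵢ = 0.31·3 + 0.11·2 + 0.32·3 + 0.14·2 + 0.12·2 = 2.63 bits/symbol.

2.63 bits/symbol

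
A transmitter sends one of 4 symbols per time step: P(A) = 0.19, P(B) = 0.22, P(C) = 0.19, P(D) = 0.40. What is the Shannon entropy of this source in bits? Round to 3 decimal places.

1.920 bits

H = −Σ pᵢ log₂ pᵢ.
−0.19·log₂(0.19) = 0.4552
−0.22·log₂(0.22) = 0.4806
−0.19·log₂(0.19) = 0.4552
−0.40·log₂(0.40) = 0.5288
Sum ≈ 1.9198 → 1.920 bits.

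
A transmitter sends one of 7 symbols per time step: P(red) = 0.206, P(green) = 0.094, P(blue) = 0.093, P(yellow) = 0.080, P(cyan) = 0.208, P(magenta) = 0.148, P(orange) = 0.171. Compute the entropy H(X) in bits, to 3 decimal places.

H = −Σ pᵢ log₂ pᵢ.
−0.206·log₂(0.206) = 0.4695
−0.094·log₂(0.094) = 0.3207
−0.093·log₂(0.093) = 0.3187
−0.080·log₂(0.080) = 0.2915
−0.208·log₂(0.208) = 0.4712
−0.148·log₂(0.148) = 0.4079
−0.171·log₂(0.171) = 0.4357
Sum ≈ 2.7152 → 2.715 bits.

2.715 bits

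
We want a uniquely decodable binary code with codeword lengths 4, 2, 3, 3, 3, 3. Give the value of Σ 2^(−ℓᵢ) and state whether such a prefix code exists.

0.8125; yes

With common denominator 2^4 = 16: Σ 2^(−ℓᵢ) = 1/16 + 4/16 + 2/16 + 2/16 + 2/16 + 2/16 = 13/16 = 0.8125.
Kraft's inequality requires Σ ≤ 1; here Σ = 0.8125 ≤ 1, so such a prefix code exists.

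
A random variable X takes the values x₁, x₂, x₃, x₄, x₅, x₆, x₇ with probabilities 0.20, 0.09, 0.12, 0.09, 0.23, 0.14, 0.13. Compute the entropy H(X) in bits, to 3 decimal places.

2.724 bits

H = −Σ pᵢ log₂ pᵢ.
−0.20·log₂(0.20) = 0.4644
−0.09·log₂(0.09) = 0.3127
−0.12·log₂(0.12) = 0.3671
−0.09·log₂(0.09) = 0.3127
−0.23·log₂(0.23) = 0.4877
−0.14·log₂(0.14) = 0.3971
−0.13·log₂(0.13) = 0.3826
Sum ≈ 2.7242 → 2.724 bits.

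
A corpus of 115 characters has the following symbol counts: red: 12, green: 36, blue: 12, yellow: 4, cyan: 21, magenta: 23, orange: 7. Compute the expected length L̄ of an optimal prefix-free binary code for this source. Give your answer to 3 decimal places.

2.583 bits/symbol

Probabilities are the counts divided by 115.
Repeatedly combine the two least-probable nodes; the expected code length is the sum of the merged weights.
merge 4/115 + 7/115 → 11/115
merge 11/115 + 12/115 → 1/5
merge 12/115 + 21/115 → 33/115
merge 1/5 + 1/5 → 2/5
merge 33/115 + 36/115 → 3/5
merge 2/5 + 3/5 → 1
L = 11/115 + 1/5 + 33/115 + 2/5 + 3/5 + 1 = 297/115 ≈ 2.583 bits/symbol.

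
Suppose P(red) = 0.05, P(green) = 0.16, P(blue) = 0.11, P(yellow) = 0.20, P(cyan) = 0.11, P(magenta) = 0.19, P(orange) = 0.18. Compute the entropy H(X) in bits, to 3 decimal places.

2.705 bits

H = −Σ pᵢ log₂ pᵢ.
−0.05·log₂(0.05) = 0.2161
−0.16·log₂(0.16) = 0.4230
−0.11·log₂(0.11) = 0.3503
−0.20·log₂(0.20) = 0.4644
−0.11·log₂(0.11) = 0.3503
−0.19·log₂(0.19) = 0.4552
−0.18·log₂(0.18) = 0.4453
Sum ≈ 2.7046 → 2.705 bits.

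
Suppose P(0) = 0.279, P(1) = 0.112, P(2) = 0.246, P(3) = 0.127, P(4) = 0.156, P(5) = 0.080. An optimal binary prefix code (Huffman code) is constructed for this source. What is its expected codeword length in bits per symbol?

Repeatedly combine the two least-probable nodes; the expected code length is the sum of the merged weights.
merge 2/25 + 14/125 → 24/125
merge 127/1000 + 39/250 → 283/1000
merge 24/125 + 123/500 → 219/500
merge 279/1000 + 283/1000 → 281/500
merge 219/500 + 281/500 → 1
L = 24/125 + 283/1000 + 219/500 + 281/500 + 1 = 99/40 = 2.475 bits/symbol.

2.475 bits/symbol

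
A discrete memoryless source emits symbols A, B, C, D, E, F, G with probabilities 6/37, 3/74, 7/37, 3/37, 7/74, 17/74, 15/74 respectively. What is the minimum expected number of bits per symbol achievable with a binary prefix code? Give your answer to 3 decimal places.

2.689 bits/symbol

Repeatedly combine the two least-probable nodes; the expected code length is the sum of the merged weights.
merge 3/74 + 3/37 → 9/74
merge 7/74 + 9/74 → 8/37
merge 6/37 + 7/37 → 13/37
merge 15/74 + 8/37 → 31/74
merge 17/74 + 13/37 → 43/74
merge 31/74 + 43/74 → 1
L = 9/74 + 8/37 + 13/37 + 31/74 + 43/74 + 1 = 199/74 ≈ 2.689 bits/symbol.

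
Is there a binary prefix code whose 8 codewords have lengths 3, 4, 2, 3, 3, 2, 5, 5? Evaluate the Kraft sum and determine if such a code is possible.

With common denominator 2^5 = 32: Σ 2^(−ℓᵢ) = 4/32 + 2/32 + 8/32 + 4/32 + 4/32 + 8/32 + 1/32 + 1/32 = 32/32 = 1.
Kraft's inequality requires Σ ≤ 1; here Σ = 1 ≤ 1, so such a prefix code exists.

1; yes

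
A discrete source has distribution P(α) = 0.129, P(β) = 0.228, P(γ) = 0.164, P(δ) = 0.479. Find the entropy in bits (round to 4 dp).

H = −Σ pᵢ log₂ pᵢ.
−0.129·log₂(0.129) = 0.3811
−0.228·log₂(0.228) = 0.4863
−0.164·log₂(0.164) = 0.4278
−0.479·log₂(0.479) = 0.5087
Sum ≈ 1.8038 → 1.8038 bits.

1.8038 bits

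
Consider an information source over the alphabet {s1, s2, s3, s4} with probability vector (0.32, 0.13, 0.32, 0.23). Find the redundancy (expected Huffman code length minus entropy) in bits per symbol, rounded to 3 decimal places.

Entropy H = −Σ p log₂ p ≈ 1.9224 bits.
Huffman merges: 13/100+23/100→9/25; 8/25+8/25→16/25; 9/25+16/25→1. L = 2 ≈ 2.0000.
L − H = 2.0000 − 1.9224 = 0.078 bits.

0.078 bits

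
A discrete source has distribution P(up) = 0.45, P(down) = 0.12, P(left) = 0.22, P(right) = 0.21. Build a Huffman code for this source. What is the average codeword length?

Repeatedly combine the two least-probable nodes; the expected code length is the sum of the merged weights.
merge 3/25 + 21/100 → 33/100
merge 11/50 + 33/100 → 11/20
merge 9/20 + 11/20 → 1
L = 33/100 + 11/20 + 1 = 47/25 = 1.88 bits/symbol.

1.88 bits/symbol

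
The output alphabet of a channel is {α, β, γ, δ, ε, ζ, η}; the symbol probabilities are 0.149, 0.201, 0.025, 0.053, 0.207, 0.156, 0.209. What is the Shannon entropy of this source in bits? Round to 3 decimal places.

2.593 bits

H = −Σ pᵢ log₂ pᵢ.
−0.149·log₂(0.149) = 0.4092
−0.201·log₂(0.201) = 0.4653
−0.025·log₂(0.025) = 0.1330
−0.053·log₂(0.053) = 0.2246
−0.207·log₂(0.207) = 0.4704
−0.156·log₂(0.156) = 0.4181
−0.209·log₂(0.209) = 0.4720
Sum ≈ 2.5927 → 2.593 bits.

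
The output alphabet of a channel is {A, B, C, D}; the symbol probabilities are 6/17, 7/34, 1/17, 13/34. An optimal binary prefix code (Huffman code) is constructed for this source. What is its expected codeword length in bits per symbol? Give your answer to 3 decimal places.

Repeatedly combine the two least-probable nodes; the expected code length is the sum of the merged weights.
merge 1/17 + 7/34 → 9/34
merge 9/34 + 6/17 → 21/34
merge 13/34 + 21/34 → 1
L = 9/34 + 21/34 + 1 = 32/17 ≈ 1.882 bits/symbol.

1.882 bits/symbol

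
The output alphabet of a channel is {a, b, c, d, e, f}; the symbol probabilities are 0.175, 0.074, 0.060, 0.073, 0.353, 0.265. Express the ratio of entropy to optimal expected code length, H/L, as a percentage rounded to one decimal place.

Entropy H = −Σ p log₂ p ≈ 2.2752 bits.
Huffman merges: 3/50+73/1000→133/1000; 37/500+133/1000→207/1000; 7/40+207/1000→191/500; 53/200+353/1000→309/500; 191/500+309/500→1. L = 117/50 ≈ 2.3400.
Efficiency = H/L = 2.2752/2.3400 = 97.2%.

97.2%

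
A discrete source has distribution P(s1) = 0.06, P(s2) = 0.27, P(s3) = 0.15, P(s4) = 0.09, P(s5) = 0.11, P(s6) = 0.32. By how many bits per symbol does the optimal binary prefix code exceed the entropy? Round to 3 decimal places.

Entropy H = −Σ p log₂ p ≈ 2.3531 bits.
Huffman merges: 3/50+9/100→3/20; 11/100+3/20→13/50; 3/20+13/50→41/100; 27/100+8/25→59/100; 41/100+59/100→1. L = 241/100 ≈ 2.4100.
L − H = 2.4100 − 2.3531 = 0.057 bits.

0.057 bits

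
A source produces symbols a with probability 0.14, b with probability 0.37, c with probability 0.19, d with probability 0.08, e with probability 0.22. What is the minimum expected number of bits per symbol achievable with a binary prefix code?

2.22 bits/symbol

Repeatedly combine the two least-probable nodes; the expected code length is the sum of the merged weights.
merge 2/25 + 7/50 → 11/50
merge 19/100 + 11/50 → 41/100
merge 11/50 + 37/100 → 59/100
merge 41/100 + 59/100 → 1
L = 11/50 + 41/100 + 59/100 + 1 = 111/50 = 2.22 bits/symbol.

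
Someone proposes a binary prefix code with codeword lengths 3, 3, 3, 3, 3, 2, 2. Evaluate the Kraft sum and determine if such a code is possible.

With common denominator 2^3 = 8: Σ 2^(−ℓᵢ) = 1/8 + 1/8 + 1/8 + 1/8 + 1/8 + 2/8 + 2/8 = 9/8 = 1.125.
Kraft's inequality requires Σ ≤ 1; here Σ = 1.125 > 1, so no such prefix code exists.

1.125; no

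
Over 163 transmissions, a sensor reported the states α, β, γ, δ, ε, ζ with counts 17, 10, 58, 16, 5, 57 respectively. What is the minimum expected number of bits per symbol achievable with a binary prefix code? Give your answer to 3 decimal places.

2.221 bits/symbol

Probabilities are the counts divided by 163.
Repeatedly combine the two least-probable nodes; the expected code length is the sum of the merged weights.
merge 5/163 + 10/163 → 15/163
merge 15/163 + 16/163 → 31/163
merge 17/163 + 31/163 → 48/163
merge 48/163 + 57/163 → 105/163
merge 58/163 + 105/163 → 1
L = 15/163 + 31/163 + 48/163 + 105/163 + 1 = 362/163 ≈ 2.221 bits/symbol.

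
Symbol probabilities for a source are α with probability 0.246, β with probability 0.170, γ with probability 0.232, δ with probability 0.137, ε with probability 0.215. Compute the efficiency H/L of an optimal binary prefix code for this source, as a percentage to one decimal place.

Entropy H = −Σ p log₂ p ≈ 2.2910 bits.
Huffman merges: 137/1000+17/100→307/1000; 43/200+29/125→447/1000; 123/500+307/1000→553/1000; 447/1000+553/1000→1. L = 2307/1000 ≈ 2.3070.
Efficiency = H/L = 2.2910/2.3070 = 99.3%.

99.3%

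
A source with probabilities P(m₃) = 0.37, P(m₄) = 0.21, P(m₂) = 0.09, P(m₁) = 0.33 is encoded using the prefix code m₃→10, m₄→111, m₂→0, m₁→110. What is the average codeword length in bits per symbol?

2.45 bits/symbol

L̄ = Σ pᵢ·ℓᵢ = 0.37·2 + 0.21·3 + 0.09·1 + 0.33·3 = 2.45 bits/symbol.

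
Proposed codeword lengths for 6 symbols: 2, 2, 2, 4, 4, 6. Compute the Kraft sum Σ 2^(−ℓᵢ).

With common denominator 2^6 = 64: Σ 2^(−ℓᵢ) = 16/64 + 16/64 + 16/64 + 4/64 + 4/64 + 1/64 = 57/64 = 0.890625.

0.890625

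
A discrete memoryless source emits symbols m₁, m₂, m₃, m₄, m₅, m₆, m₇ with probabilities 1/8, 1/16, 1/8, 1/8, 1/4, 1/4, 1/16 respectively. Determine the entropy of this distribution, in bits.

Each probability is a power of 1/2, so log₂(1/p) is an integer.
H = Σ p·log₂(1/p) = 1/8·3 + 1/16·4 + 1/8·3 + 1/8·3 + 1/4·2 + 1/4·2 + 1/16·4 = 2.625 bits.

2.625 bits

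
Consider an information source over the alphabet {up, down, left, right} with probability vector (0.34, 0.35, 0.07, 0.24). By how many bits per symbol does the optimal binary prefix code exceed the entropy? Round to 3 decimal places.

Entropy H = −Σ p log₂ p ≈ 1.8220 bits.
Huffman merges: 7/100+6/25→31/100; 31/100+17/50→13/20; 7/20+13/20→1. L = 49/25 ≈ 1.9600.
L − H = 1.9600 − 1.8220 = 0.138 bits.

0.138 bits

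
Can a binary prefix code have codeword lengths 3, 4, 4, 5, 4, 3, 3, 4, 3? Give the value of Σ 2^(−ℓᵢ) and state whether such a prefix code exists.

With common denominator 2^5 = 32: Σ 2^(−ℓᵢ) = 4/32 + 2/32 + 2/32 + 1/32 + 2/32 + 4/32 + 4/32 + 2/32 + 4/32 = 25/32 = 0.78125.
Kraft's inequality requires Σ ≤ 1; here Σ = 0.78125 ≤ 1, so such a prefix code exists.

0.78125; yes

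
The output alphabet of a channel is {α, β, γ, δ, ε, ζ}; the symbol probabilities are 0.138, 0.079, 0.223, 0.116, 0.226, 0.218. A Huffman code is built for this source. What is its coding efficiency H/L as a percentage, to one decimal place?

Entropy H = −Σ p log₂ p ≈ 2.4909 bits.
Huffman merges: 79/1000+29/250→39/200; 69/500+39/200→333/1000; 109/500+223/1000→441/1000; 113/500+333/1000→559/1000; 441/1000+559/1000→1. L = 316/125 ≈ 2.5280.
Efficiency = H/L = 2.4909/2.5280 = 98.5%.

98.5%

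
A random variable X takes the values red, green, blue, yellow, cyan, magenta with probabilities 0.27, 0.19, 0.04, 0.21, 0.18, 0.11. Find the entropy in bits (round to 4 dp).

H = −Σ pᵢ log₂ pᵢ.
−0.27·log₂(0.27) = 0.5100
−0.19·log₂(0.19) = 0.4552
−0.04·log₂(0.04) = 0.1858
−0.21·log₂(0.21) = 0.4728
−0.18·log₂(0.18) = 0.4453
−0.11·log₂(0.11) = 0.3503
Sum ≈ 2.4194 → 2.4194 bits.

2.4194 bits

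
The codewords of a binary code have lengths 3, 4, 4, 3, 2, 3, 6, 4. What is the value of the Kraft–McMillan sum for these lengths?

0.828125

With common denominator 2^6 = 64: Σ 2^(−ℓᵢ) = 8/64 + 4/64 + 4/64 + 8/64 + 16/64 + 8/64 + 1/64 + 4/64 = 53/64 = 0.828125.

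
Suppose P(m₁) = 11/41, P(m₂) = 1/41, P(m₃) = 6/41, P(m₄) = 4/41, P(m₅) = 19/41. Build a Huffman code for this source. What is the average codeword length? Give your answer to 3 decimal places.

1.927 bits/symbol

Repeatedly combine the two least-probable nodes; the expected code length is the sum of the merged weights.
merge 1/41 + 4/41 → 5/41
merge 5/41 + 6/41 → 11/41
merge 11/41 + 11/41 → 22/41
merge 19/41 + 22/41 → 1
L = 5/41 + 11/41 + 22/41 + 1 = 79/41 ≈ 1.927 bits/symbol.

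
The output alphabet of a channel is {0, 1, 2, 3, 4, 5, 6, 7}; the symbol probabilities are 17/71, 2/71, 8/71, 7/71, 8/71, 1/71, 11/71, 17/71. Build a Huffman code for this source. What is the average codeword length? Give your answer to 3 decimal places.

2.704 bits/symbol

Repeatedly combine the two least-probable nodes; the expected code length is the sum of the merged weights.
merge 1/71 + 2/71 → 3/71
merge 3/71 + 7/71 → 10/71
merge 8/71 + 8/71 → 16/71
merge 10/71 + 11/71 → 21/71
merge 16/71 + 17/71 → 33/71
merge 17/71 + 21/71 → 38/71
merge 33/71 + 38/71 → 1
L = 3/71 + 10/71 + 16/71 + 21/71 + 33/71 + 38/71 + 1 = 192/71 ≈ 2.704 bits/symbol.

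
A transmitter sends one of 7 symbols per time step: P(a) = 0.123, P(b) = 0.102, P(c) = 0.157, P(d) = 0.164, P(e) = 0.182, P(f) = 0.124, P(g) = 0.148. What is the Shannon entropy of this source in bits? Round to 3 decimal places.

2.784 bits

H = −Σ pᵢ log₂ pᵢ.
−0.123·log₂(0.123) = 0.3719
−0.102·log₂(0.102) = 0.3359
−0.157·log₂(0.157) = 0.4194
−0.164·log₂(0.164) = 0.4278
−0.182·log₂(0.182) = 0.4474
−0.124·log₂(0.124) = 0.3734
−0.148·log₂(0.148) = 0.4079
Sum ≈ 2.7836 → 2.784 bits.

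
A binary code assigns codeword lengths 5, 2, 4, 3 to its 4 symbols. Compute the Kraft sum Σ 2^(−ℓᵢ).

With common denominator 2^5 = 32: Σ 2^(−ℓᵢ) = 1/32 + 8/32 + 2/32 + 4/32 = 15/32 = 0.46875.

0.46875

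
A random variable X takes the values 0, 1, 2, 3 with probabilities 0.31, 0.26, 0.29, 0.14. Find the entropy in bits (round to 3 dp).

1.944 bits

H = −Σ pᵢ log₂ pᵢ.
−0.31·log₂(0.31) = 0.5238
−0.26·log₂(0.26) = 0.5053
−0.29·log₂(0.29) = 0.5179
−0.14·log₂(0.14) = 0.3971
Sum ≈ 1.9441 → 1.944 bits.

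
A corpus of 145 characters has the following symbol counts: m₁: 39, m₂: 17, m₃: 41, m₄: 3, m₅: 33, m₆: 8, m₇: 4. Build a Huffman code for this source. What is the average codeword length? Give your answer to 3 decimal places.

Probabilities are the counts divided by 145.
Repeatedly combine the two least-probable nodes; the expected code length is the sum of the merged weights.
merge 3/145 + 4/145 → 7/145
merge 7/145 + 8/145 → 3/29
merge 3/29 + 17/145 → 32/145
merge 32/145 + 33/145 → 13/29
merge 39/145 + 41/145 → 16/29
merge 13/29 + 16/29 → 1
L = 7/145 + 3/29 + 32/145 + 13/29 + 16/29 + 1 = 344/145 ≈ 2.372 bits/symbol.

2.372 bits/symbol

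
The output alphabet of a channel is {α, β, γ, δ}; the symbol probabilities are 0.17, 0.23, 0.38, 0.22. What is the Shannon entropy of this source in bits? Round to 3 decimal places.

1.933 bits

H = −Σ pᵢ log₂ pᵢ.
−0.17·log₂(0.17) = 0.4346
−0.23·log₂(0.23) = 0.4877
−0.38·log₂(0.38) = 0.5305
−0.22·log₂(0.22) = 0.4806
Sum ≈ 1.9333 → 1.933 bits.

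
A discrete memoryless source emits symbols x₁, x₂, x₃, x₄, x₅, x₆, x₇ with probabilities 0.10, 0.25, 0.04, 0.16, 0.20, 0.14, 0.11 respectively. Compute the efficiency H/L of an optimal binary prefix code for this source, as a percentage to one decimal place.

Entropy H = −Σ p log₂ p ≈ 2.6527 bits.
Huffman merges: 1/25+1/10→7/50; 11/100+7/50→1/4; 7/50+4/25→3/10; 1/5+1/4→9/20; 1/4+3/10→11/20; 9/20+11/20→1. L = 269/100 ≈ 2.6900.
Efficiency = H/L = 2.6527/2.6900 = 98.6%.

98.6%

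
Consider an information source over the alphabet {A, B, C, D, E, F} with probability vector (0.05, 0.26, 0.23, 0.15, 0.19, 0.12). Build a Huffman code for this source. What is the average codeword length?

Repeatedly combine the two least-probable nodes; the expected code length is the sum of the merged weights.
merge 1/20 + 3/25 → 17/100
merge 3/20 + 17/100 → 8/25
merge 19/100 + 23/100 → 21/50
merge 13/50 + 8/25 → 29/50
merge 21/50 + 29/50 → 1
L = 17/100 + 8/25 + 21/50 + 29/50 + 1 = 249/100 = 2.49 bits/symbol.

2.49 bits/symbol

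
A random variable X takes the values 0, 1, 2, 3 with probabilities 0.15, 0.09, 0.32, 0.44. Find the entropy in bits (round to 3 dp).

1.770 bits

H = −Σ pᵢ log₂ pᵢ.
−0.15·log₂(0.15) = 0.4105
−0.09·log₂(0.09) = 0.3127
−0.32·log₂(0.32) = 0.5260
−0.44·log₂(0.44) = 0.5211
Sum ≈ 1.7704 → 1.770 bits.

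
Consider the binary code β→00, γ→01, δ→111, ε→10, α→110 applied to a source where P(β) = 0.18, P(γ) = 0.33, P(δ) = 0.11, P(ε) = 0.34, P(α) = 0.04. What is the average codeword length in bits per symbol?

2.15 bits/symbol

L̄ = Σ pᵢ·ℓᵢ = 0.18·2 + 0.33·2 + 0.11·3 + 0.34·2 + 0.04·3 = 2.15 bits/symbol.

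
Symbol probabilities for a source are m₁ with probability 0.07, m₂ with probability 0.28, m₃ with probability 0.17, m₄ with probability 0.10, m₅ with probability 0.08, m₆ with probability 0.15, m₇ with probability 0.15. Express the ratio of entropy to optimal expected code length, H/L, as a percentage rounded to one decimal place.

Entropy H = −Σ p log₂ p ≈ 2.6622 bits.
Huffman merges: 7/100+2/25→3/20; 1/10+3/20→1/4; 3/20+3/20→3/10; 17/100+1/4→21/50; 7/25+3/10→29/50; 21/50+29/50→1. L = 27/10 ≈ 2.7000.
Efficiency = H/L = 2.6622/2.7000 = 98.6%.

98.6%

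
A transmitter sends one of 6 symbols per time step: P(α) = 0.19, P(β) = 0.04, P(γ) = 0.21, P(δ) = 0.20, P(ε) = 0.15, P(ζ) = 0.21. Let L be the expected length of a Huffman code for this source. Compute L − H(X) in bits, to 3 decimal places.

Entropy H = −Σ p log₂ p ≈ 2.4616 bits.
Huffman merges: 1/25+3/20→19/100; 19/100+19/100→19/50; 1/5+21/100→41/100; 21/100+19/50→59/100; 41/100+59/100→1. L = 257/100 ≈ 2.5700.
L − H = 2.5700 − 2.4616 = 0.108 bits.

0.108 bits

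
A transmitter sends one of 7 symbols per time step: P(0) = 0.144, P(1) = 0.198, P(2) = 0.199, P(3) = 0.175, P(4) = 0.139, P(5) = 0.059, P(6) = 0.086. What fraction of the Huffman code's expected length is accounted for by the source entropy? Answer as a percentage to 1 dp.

Entropy H = −Σ p log₂ p ≈ 2.7098 bits.
Huffman merges: 59/1000+43/500→29/200; 139/1000+18/125→283/1000; 29/200+7/40→8/25; 99/500+199/1000→397/1000; 283/1000+8/25→603/1000; 397/1000+603/1000→1. L = 687/250 ≈ 2.7480.
Efficiency = H/L = 2.7098/2.7480 = 98.6%.

98.6%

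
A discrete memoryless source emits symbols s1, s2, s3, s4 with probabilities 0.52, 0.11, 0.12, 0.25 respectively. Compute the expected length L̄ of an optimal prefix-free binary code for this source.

Repeatedly combine the two least-probable nodes; the expected code length is the sum of the merged weights.
merge 11/100 + 3/25 → 23/100
merge 23/100 + 1/4 → 12/25
merge 12/25 + 13/25 → 1
L = 23/100 + 12/25 + 1 = 171/100 = 1.71 bits/symbol.

1.71 bits/symbol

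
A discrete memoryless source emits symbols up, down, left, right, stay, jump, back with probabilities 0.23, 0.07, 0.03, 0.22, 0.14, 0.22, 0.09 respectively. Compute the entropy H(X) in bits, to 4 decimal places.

2.5789 bits

H = −Σ pᵢ log₂ pᵢ.
−0.23·log₂(0.23) = 0.4877
−0.07·log₂(0.07) = 0.2686
−0.03·log₂(0.03) = 0.1518
−0.22·log₂(0.22) = 0.4806
−0.14·log₂(0.14) = 0.3971
−0.22·log₂(0.22) = 0.4806
−0.09·log₂(0.09) = 0.3127
Sum ≈ 2.5789 → 2.5789 bits.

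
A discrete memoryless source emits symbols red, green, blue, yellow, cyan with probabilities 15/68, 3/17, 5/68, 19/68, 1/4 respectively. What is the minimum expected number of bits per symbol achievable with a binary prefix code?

Repeatedly combine the two least-probable nodes; the expected code length is the sum of the merged weights.
merge 5/68 + 3/17 → 1/4
merge 15/68 + 1/4 → 8/17
merge 1/4 + 19/68 → 9/17
merge 8/17 + 9/17 → 1
L = 1/4 + 8/17 + 9/17 + 1 = 9/4 = 2.25 bits/symbol.

2.25 bits/symbol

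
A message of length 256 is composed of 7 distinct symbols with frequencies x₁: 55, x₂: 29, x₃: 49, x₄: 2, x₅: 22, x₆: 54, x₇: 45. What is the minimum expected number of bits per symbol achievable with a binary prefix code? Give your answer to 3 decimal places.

Probabilities are the counts divided by 256.
Repeatedly combine the two least-probable nodes; the expected code length is the sum of the merged weights.
merge 1/128 + 11/128 → 3/32
merge 3/32 + 29/256 → 53/256
merge 45/256 + 49/256 → 47/128
merge 53/256 + 27/128 → 107/256
merge 55/256 + 47/128 → 149/256
merge 107/256 + 149/256 → 1
L = 3/32 + 53/256 + 47/128 + 107/256 + 149/256 + 1 = 683/256 ≈ 2.668 bits/symbol.

2.668 bits/symbol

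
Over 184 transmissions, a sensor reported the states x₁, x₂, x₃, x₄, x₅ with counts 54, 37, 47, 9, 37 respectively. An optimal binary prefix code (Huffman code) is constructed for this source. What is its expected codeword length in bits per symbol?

2.25 bits/symbol

Probabilities are the counts divided by 184.
Repeatedly combine the two least-probable nodes; the expected code length is the sum of the merged weights.
merge 9/184 + 37/184 → 1/4
merge 37/184 + 1/4 → 83/184
merge 47/184 + 27/92 → 101/184
merge 83/184 + 101/184 → 1
L = 1/4 + 83/184 + 101/184 + 1 = 9/4 = 2.25 bits/symbol.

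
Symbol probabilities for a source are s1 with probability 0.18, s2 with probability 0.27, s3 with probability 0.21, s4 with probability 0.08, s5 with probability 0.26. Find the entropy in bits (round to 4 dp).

2.2249 bits

H = −Σ pᵢ log₂ pᵢ.
−0.18·log₂(0.18) = 0.4453
−0.27·log₂(0.27) = 0.5100
−0.21·log₂(0.21) = 0.4728
−0.08·log₂(0.08) = 0.2915
−0.26·log₂(0.26) = 0.5053
Sum ≈ 2.2249 → 2.2249 bits.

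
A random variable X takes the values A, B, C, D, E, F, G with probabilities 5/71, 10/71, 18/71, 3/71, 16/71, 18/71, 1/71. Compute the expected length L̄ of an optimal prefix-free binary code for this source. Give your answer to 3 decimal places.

Repeatedly combine the two least-probable nodes; the expected code length is the sum of the merged weights.
merge 1/71 + 3/71 → 4/71
merge 4/71 + 5/71 → 9/71
merge 9/71 + 10/71 → 19/71
merge 16/71 + 18/71 → 34/71
merge 18/71 + 19/71 → 37/71
merge 34/71 + 37/71 → 1
L = 4/71 + 9/71 + 19/71 + 34/71 + 37/71 + 1 = 174/71 ≈ 2.451 bits/symbol.

2.451 bits/symbol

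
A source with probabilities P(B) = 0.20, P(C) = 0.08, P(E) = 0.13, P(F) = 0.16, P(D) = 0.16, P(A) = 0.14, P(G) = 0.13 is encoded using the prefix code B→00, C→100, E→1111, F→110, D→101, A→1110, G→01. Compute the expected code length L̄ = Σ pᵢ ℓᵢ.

2.94 bits/symbol

L̄ = Σ pᵢ·ℓᵢ = 0.20·2 + 0.08·3 + 0.13·4 + 0.16·3 + 0.16·3 + 0.14·4 + 0.13·2 = 2.94 bits/symbol.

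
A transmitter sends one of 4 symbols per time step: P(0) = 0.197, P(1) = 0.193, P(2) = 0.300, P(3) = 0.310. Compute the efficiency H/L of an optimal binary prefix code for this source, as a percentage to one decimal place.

Entropy H = −Σ p log₂ p ≈ 1.9647 bits.
Huffman merges: 193/1000+197/1000→39/100; 3/10+31/100→61/100; 39/100+61/100→1. L = 2 ≈ 2.0000.
Efficiency = H/L = 1.9647/2.0000 = 98.2%.

98.2%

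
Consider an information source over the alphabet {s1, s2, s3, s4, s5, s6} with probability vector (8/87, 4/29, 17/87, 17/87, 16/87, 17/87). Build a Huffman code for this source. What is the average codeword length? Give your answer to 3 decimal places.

Repeatedly combine the two least-probable nodes; the expected code length is the sum of the merged weights.
merge 8/87 + 4/29 → 20/87
merge 16/87 + 17/87 → 11/29
merge 17/87 + 17/87 → 34/87
merge 20/87 + 11/29 → 53/87
merge 34/87 + 53/87 → 1
L = 20/87 + 11/29 + 34/87 + 53/87 + 1 = 227/87 ≈ 2.609 bits/symbol.

2.609 bits/symbol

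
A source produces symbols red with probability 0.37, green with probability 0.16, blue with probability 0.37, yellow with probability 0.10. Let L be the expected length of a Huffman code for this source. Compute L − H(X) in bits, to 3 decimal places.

0.073 bits

Entropy H = −Σ p log₂ p ≈ 1.8167 bits.
Huffman merges: 1/10+4/25→13/50; 13/50+37/100→63/100; 37/100+63/100→1. L = 189/100 ≈ 1.8900.
L − H = 1.8900 − 1.8167 = 0.073 bits.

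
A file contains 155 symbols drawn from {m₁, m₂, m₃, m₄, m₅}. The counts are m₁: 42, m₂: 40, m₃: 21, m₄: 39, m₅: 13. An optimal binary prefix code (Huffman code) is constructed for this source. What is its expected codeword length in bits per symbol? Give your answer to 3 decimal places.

2.219 bits/symbol

Probabilities are the counts divided by 155.
Repeatedly combine the two least-probable nodes; the expected code length is the sum of the merged weights.
merge 13/155 + 21/155 → 34/155
merge 34/155 + 39/155 → 73/155
merge 8/31 + 42/155 → 82/155
merge 73/155 + 82/155 → 1
L = 34/155 + 73/155 + 82/155 + 1 = 344/155 ≈ 2.219 bits/symbol.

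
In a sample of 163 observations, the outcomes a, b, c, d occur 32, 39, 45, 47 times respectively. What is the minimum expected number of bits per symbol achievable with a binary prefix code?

2 bits/symbol

Probabilities are the counts divided by 163.
Repeatedly combine the two least-probable nodes; the expected code length is the sum of the merged weights.
merge 32/163 + 39/163 → 71/163
merge 45/163 + 47/163 → 92/163
merge 71/163 + 92/163 → 1
L = 71/163 + 92/163 + 1 = 2 bits/symbol.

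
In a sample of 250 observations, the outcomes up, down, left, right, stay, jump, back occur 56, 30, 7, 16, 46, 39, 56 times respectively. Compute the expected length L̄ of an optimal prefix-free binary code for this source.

Probabilities are the counts divided by 250.
Repeatedly combine the two least-probable nodes; the expected code length is the sum of the merged weights.
merge 7/250 + 8/125 → 23/250
merge 23/250 + 3/25 → 53/250
merge 39/250 + 23/125 → 17/50
merge 53/250 + 28/125 → 109/250
merge 28/125 + 17/50 → 141/250
merge 109/250 + 141/250 → 1
L = 23/250 + 53/250 + 17/50 + 109/250 + 141/250 + 1 = 661/250 = 2.644 bits/symbol.

2.644 bits/symbol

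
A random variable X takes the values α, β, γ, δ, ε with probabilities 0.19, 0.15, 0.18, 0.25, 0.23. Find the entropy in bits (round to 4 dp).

H = −Σ pᵢ log₂ pᵢ.
−0.19·log₂(0.19) = 0.4552
−0.15·log₂(0.15) = 0.4105
−0.18·log₂(0.18) = 0.4453
−0.25·log₂(0.25) = 0.5000
−0.23·log₂(0.23) = 0.4877
Sum ≈ 2.2987 → 2.2987 bits.

2.2987 bits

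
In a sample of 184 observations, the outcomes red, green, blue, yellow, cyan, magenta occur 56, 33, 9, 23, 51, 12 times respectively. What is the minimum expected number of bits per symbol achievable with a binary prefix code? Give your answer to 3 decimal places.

Probabilities are the counts divided by 184.
Repeatedly combine the two least-probable nodes; the expected code length is the sum of the merged weights.
merge 9/184 + 3/46 → 21/184
merge 21/184 + 1/8 → 11/46
merge 33/184 + 11/46 → 77/184
merge 51/184 + 7/23 → 107/184
merge 77/184 + 107/184 → 1
L = 21/184 + 11/46 + 77/184 + 107/184 + 1 = 433/184 ≈ 2.353 bits/symbol.

2.353 bits/symbol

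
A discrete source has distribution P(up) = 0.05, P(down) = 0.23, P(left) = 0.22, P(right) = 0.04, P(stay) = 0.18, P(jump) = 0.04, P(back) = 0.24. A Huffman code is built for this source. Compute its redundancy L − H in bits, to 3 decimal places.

Entropy H = −Σ p log₂ p ≈ 2.4953 bits.
Huffman merges: 1/25+1/25→2/25; 1/20+2/25→13/100; 13/100+9/50→31/100; 11/50+23/100→9/20; 6/25+31/100→11/20; 9/20+11/20→1. L = 63/25 ≈ 2.5200.
L − H = 2.5200 − 2.4953 = 0.025 bits.

0.025 bits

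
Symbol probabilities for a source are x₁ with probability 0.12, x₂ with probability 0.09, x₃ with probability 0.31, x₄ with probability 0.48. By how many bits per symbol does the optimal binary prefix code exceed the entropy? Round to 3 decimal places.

Entropy H = −Σ p log₂ p ≈ 1.7118 bits.
Huffman merges: 9/100+3/25→21/100; 21/100+31/100→13/25; 12/25+13/25→1. L = 173/100 ≈ 1.7300.
L − H = 1.7300 − 1.7118 = 0.018 bits.

0.018 bits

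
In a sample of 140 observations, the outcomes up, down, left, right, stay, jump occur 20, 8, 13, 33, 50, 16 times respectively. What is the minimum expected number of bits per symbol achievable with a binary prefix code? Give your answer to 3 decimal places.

2.407 bits/symbol

Probabilities are the counts divided by 140.
Repeatedly combine the two least-probable nodes; the expected code length is the sum of the merged weights.
merge 2/35 + 13/140 → 3/20
merge 4/35 + 1/7 → 9/35
merge 3/20 + 33/140 → 27/70
merge 9/35 + 5/14 → 43/70
merge 27/70 + 43/70 → 1
L = 3/20 + 9/35 + 27/70 + 43/70 + 1 = 337/140 ≈ 2.407 bits/symbol.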